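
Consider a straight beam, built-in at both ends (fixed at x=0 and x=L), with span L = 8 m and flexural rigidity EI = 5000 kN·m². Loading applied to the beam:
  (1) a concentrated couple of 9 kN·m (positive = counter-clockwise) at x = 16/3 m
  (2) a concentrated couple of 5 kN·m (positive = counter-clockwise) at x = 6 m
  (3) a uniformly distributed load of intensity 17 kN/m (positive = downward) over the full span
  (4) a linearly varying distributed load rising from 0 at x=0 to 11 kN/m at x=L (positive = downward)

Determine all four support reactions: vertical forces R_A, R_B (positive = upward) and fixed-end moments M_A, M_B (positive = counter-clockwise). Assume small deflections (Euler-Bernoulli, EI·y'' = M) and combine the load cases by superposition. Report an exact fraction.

R_A = 26689/320 kN, M_A = 28487/240 kN·m, R_B = 30911/320 kN, M_B = -30433/240 kN·m

Load 1 — applied couple M₀=9 kN·m at a=16/3 m (b=L-a=8/3):
  R_A = 6M₀ab/L³ = 6·9·(16/3)·(8/3)/8³ = 3/2 kN
  M_A = M₀b(2a-b)/L² = 9·(8/3)·(2·(16/3)-(8/3))/8² = 3 kN·m
  R_B = -6M₀ab/L³ = -6·9·(16/3)·(8/3)/8³ = -3/2 kN
  M_B = M₀a(2b-a)/L² = 9·(16/3)·(2·(8/3)-(16/3))/8² = 0 kN·m
Load 2 — applied couple M₀=5 kN·m at a=6 m (b=L-a=2):
  R_A = 6M₀ab/L³ = 6·5·6·2/8³ = 45/64 kN
  M_A = M₀b(2a-b)/L² = 5·2·(2·6-2)/8² = 25/16 kN·m
  R_B = -6M₀ab/L³ = -6·5·6·2/8³ = -45/64 kN
  M_B = M₀a(2b-a)/L² = 5·6·(2·2-6)/8² = -15/16 kN·m
Load 3 — uniform load w=17 kN/m over full span:
  R_A = wL/2 = 17·8/2 = 68 kN
  M_A = wL²/12 = 17·8²/12 = 272/3 kN·m
  R_B = wL/2 = 17·8/2 = 68 kN
  M_B = -wL²/12 = -17·8²/12 = -272/3 kN·m
Load 4 — triangular load w₀=11 kN/m (0→w₀ over full span):
  R_A = 3w₀L/20 = 3·11·8/20 = 66/5 kN
  M_A = w₀L²/30 = 11·8²/30 = 352/15 kN·m
  R_B = 7w₀L/20 = 7·11·8/20 = 154/5 kN
  M_B = -w₀L²/20 = -11·8²/20 = -176/5 kN·m
Superposition: R_A = 26689/320 kN, M_A = 28487/240 kN·m, R_B = 30911/320 kN, M_B = -30433/240 kN·m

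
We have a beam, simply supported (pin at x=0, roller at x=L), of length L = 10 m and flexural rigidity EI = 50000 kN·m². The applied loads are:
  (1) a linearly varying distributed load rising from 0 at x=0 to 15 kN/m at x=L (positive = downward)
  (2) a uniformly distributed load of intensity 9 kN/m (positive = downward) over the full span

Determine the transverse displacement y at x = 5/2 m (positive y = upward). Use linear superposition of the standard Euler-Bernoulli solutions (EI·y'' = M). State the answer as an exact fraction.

Load 1 — triangular load w₀=15 kN/m (0→w₀ over full span):
  y_1 = -w₀x(7L⁴-10L²x²+3x⁴)/(360LEI) = -15·(5/2)·(7·10⁴-10·10²·(5/2)²+3·(5/2)⁴)/(360·10·50000) = -109/8192 m
Load 2 — uniform load w=9 kN/m over full span:
  y_2 = -wx(L³-2Lx²+x³)/(24EI) = -9·(5/2)·(10³-2·10·(5/2)²+(5/2)³)/(24·50000) = -171/10240 m
Superposition: y = Σ y_i = -1229/40960 m ≈ -0.030005 m

y(5/2) = -1229/40960 m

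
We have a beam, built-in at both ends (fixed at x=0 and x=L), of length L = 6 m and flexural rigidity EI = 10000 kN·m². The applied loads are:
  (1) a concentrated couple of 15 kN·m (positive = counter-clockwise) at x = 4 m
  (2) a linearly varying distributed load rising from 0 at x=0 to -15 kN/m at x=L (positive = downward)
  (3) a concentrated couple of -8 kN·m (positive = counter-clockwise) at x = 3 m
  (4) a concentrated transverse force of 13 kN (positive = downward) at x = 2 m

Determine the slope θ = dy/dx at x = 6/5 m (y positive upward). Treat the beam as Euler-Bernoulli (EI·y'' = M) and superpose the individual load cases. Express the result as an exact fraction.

Load 1 — applied couple M₀=15 kN·m at a=4 m (b=L-a=2):
  θ_1 = (R_Ax²/2 - M_Ax)/EI  [x≤a] with R_A=10/3, M_A=5 = ((10/3)·(6/5)²/2 - 5·(6/5))/10000 = -9/25000 rad
Load 2 — triangular load w₀=-15 kN/m (0→w₀ over full span):
  θ_2 = -w₀(2x(L-x)(L-2x)(x+2L)+x²(L-x)²)/(120LEI) = -(-15)·(2·(6/5)·(6-(6/5))·(6-2·(6/5))·((6/5)+2·6)+(6/5)²·(6-(6/5))²)/(120·6·10000) = 189/156250 rad
Load 3 — applied couple M₀=-8 kN·m at a=3 m (b=L-a=3):
  θ_3 = (R_Ax²/2 - M_Ax)/EI  [x≤a] with R_A=-2, M_A=-2 = ((-2)·(6/5)²/2 - (-2)·(6/5))/10000 = 3/31250 rad
Load 4 — point force P=13 kN at a=2 m (b=L-a=4):
  θ_4 = -Pb²x(2aL-(3a+b)x)/(2L³EI)  [x≤a] = -13·4²·(6/5)·(2·2·6-(3·2+4)·(6/5))/(2·6³·10000) = -13/18750 rad
Superposition: θ = Σ θ_i = 473/1875000 rad ≈ 0.000252 rad

θ(6/5) = 473/1875000 rad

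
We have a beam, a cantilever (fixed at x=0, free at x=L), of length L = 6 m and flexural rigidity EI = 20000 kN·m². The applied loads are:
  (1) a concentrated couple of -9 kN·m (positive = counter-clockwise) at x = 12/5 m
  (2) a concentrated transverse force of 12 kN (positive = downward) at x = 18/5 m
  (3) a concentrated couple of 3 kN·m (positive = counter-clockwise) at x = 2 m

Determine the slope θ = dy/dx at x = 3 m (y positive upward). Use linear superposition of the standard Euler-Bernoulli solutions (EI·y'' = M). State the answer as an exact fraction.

θ(3) = -57/12500 rad

Load 1 — applied couple M₀=-9 kN·m at a=12/5 m (b=L-a=18/5):
  θ_1 = M₀a/EI  [x>a] = (-9)·(12/5)/20000 = -27/25000 rad
Load 2 — point force P=12 kN at a=18/5 m (b=L-a=12/5):
  θ_2 = -Px(2a-x)/(2EI)  [x≤a] = -12·3·(2·(18/5)-3)/(2·20000) = -189/50000 rad
Load 3 — applied couple M₀=3 kN·m at a=2 m (b=L-a=4):
  θ_3 = M₀a/EI  [x>a] = 3·2/20000 = 3/10000 rad
Superposition: θ = Σ θ_i = -57/12500 rad ≈ -0.004560 rad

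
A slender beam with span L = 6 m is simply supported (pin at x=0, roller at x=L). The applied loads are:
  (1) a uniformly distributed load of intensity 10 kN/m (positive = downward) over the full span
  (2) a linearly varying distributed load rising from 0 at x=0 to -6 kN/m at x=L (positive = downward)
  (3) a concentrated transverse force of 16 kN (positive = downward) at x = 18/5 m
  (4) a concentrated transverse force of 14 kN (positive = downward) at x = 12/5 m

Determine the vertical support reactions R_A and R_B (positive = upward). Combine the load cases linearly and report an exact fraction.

Load 1 — uniform load w=10 kN/m over full span:
  R_A = wL/2 = 10·6/2 = 30 kN
  R_B = wL/2 = 10·6/2 = 30 kN
Load 2 — triangular load w₀=-6 kN/m (0→w₀ over full span):
  R_A = w₀L/6 = (-6)·6/6 = -6 kN
  R_B = w₀L/3 = (-6)·6/3 = -12 kN
Load 3 — point force P=16 kN at a=18/5 m (b=L-a=12/5):
  R_A = Pb/L = 16·(12/5)/6 = 32/5 kN
  R_B = Pa/L = 16·(18/5)/6 = 48/5 kN
Load 4 — point force P=14 kN at a=12/5 m (b=L-a=18/5):
  R_A = Pb/L = 14·(18/5)/6 = 42/5 kN
  R_B = Pa/L = 14·(12/5)/6 = 28/5 kN
Superposition: R_A = 194/5 kN, R_B = 166/5 kN

R_A = 194/5 kN, R_B = 166/5 kN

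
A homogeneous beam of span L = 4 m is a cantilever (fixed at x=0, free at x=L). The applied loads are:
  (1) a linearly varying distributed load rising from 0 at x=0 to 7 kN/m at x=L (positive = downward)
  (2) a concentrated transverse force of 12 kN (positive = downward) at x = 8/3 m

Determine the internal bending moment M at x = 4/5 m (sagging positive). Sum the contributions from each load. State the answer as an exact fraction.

Load 1 — triangular load w₀=7 kN/m (0→w₀ over full span):
  M_1 = w₀Lx/2 - w₀L²/3 - w₀x³/(6L) = 7·4·(4/5)/2 - 7·4²/3 - 7·(4/5)³/(6·4) = -9856/375 kN·m
Load 2 — point force P=12 kN at a=8/3 m (b=L-a=4/3):
  M_2 = -P(a-x)  [x≤a] = -12·((8/3)-(4/5)) = -112/5 kN·m
Superposition: M = Σ M_i = -18256/375 kN·m ≈ -48.682667 kN·m

M(4/5) = -18256/375 kN·m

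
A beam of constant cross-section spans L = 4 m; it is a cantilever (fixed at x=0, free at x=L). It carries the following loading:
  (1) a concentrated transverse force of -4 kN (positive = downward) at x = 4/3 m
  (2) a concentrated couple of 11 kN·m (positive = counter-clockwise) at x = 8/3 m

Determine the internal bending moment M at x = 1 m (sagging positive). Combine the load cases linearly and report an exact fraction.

Load 1 — point force P=-4 kN at a=4/3 m (b=L-a=8/3):
  M_1 = -P(a-x)  [x≤a] = -(-4)·((4/3)-1) = 4/3 kN·m
Load 2 — applied couple M₀=11 kN·m at a=8/3 m (b=L-a=4/3):
  M_2 = M₀  [x≤a] = 11 = 11 kN·m
Superposition: M = Σ M_i = 37/3 kN·m ≈ 12.333333 kN·m

M(1) = 37/3 kN·m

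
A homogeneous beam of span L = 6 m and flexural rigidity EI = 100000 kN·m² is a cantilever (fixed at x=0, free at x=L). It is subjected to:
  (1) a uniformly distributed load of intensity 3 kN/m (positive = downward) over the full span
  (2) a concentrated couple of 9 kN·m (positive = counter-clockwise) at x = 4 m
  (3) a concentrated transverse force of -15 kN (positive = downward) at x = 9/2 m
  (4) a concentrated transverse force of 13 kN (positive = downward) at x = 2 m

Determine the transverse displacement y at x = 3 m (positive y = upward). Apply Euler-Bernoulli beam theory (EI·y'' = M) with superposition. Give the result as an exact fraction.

y(3) = 211/480000 m

Load 1 — uniform load w=3 kN/m over full span:
  y_1 = -wx²(x²-4Lx+6L²)/(24EI) = -3·3²·(3²-4·6·3+6·6²)/(24·100000) = -1377/800000 m
Load 2 — applied couple M₀=9 kN·m at a=4 m (b=L-a=2):
  y_2 = M₀x²/(2EI)  [x≤a] = 9·3²/(2·100000) = 81/200000 m
Load 3 — point force P=-15 kN at a=9/2 m (b=L-a=3/2):
  y_3 = -Px²(3a-x)/(6EI)  [x≤a] = -(-15)·3²·(3·(9/2)-3)/(6·100000) = 189/80000 m
Load 4 — point force P=13 kN at a=2 m (b=L-a=4):
  y_4 = -Pa²(3x-a)/(6EI)  [x>a] = -13·2²·(3·3-2)/(6·100000) = -91/150000 m
Superposition: y = Σ y_i = 211/480000 m ≈ 0.000440 m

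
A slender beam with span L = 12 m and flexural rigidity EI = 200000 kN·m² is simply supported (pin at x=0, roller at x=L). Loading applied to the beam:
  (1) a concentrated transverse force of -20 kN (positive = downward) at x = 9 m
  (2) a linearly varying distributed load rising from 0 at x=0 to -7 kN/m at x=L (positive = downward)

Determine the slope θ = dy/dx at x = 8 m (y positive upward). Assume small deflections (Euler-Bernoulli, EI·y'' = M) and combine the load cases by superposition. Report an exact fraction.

Load 1 — point force P=-20 kN at a=9 m (b=L-a=3):
  θ_1 = -Pb(L²-b²-3x²)/(6LEI)  [x≤a] = -(-20)·3·(12²-3²-3·8²)/(6·12·200000) = -19/80000 rad
Load 2 — triangular load w₀=-7 kN/m (0→w₀ over full span):
  θ_2 = -w₀(7L⁴-30L²x²+15x⁴)/(360LEI) = -(-7)·(7·12⁴-30·12²·8²+15·8⁴)/(360·12·200000) = -637/1125000 rad
Superposition: θ = Σ θ_i = -14467/18000000 rad ≈ -0.000804 rad

θ(8) = -14467/18000000 rad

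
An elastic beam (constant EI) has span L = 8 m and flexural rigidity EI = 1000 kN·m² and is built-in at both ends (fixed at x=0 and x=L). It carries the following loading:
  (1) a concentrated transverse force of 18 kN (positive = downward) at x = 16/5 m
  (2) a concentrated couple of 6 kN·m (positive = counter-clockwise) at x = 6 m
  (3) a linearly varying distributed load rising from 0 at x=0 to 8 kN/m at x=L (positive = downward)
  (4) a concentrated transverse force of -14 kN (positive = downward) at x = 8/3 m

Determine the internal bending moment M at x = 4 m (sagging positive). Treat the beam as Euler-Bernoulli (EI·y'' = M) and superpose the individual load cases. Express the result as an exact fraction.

Load 1 — point force P=18 kN at a=16/5 m (b=L-a=24/5):
  M_1 = Pa²(a+3b)(L-x)/L³ - Pa²b/L²  [x>a] = 18·(16/5)²·((16/5)+3·(24/5))·(8-4)/8³ - 18·(16/5)²·(24/5)/8² = 288/25 kN·m
Load 2 — applied couple M₀=6 kN·m at a=6 m (b=L-a=2):
  M_2 = R_Ax - M_A  [x≤a] with R_A=27/32, M_A=15/8 = (27/32)·4 - (15/8) = 3/2 kN·m
Load 3 — triangular load w₀=8 kN/m (0→w₀ over full span):
  M_3 = 3w₀Lx/20 - w₀L²/30 - w₀x³/(6L) = 3·8·8·4/20 - 8·8²/30 - 8·4³/(6·8) = 32/3 kN·m
Load 4 — point force P=-14 kN at a=8/3 m (b=L-a=16/3):
  M_4 = Pa²(a+3b)(L-x)/L³ - Pa²b/L²  [x>a] = (-14)·(8/3)²·((8/3)+3·(16/3))·(8-4)/8³ - (-14)·(8/3)²·(16/3)/8² = -56/9 kN·m
Superposition: M = Σ M_i = 7859/450 kN·m ≈ 17.464444 kN·m

M(4) = 7859/450 kN·m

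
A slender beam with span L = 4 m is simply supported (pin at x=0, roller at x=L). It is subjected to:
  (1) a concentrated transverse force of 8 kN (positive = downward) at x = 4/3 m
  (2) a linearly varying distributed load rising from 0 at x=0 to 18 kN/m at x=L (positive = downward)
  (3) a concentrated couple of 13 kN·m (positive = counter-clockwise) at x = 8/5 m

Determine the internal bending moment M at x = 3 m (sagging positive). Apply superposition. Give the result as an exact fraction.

M(3) = 91/6 kN·m

Load 1 — point force P=8 kN at a=4/3 m (b=L-a=8/3):
  M_1 = Pa(L-x)/L  [x>a] = 8·(4/3)·(4-3)/4 = 8/3 kN·m
Load 2 — triangular load w₀=18 kN/m (0→w₀ over full span):
  M_2 = w₀Lx/6 - w₀x³/(6L) = 18·4·3/6 - 18·3³/(6·4) = 63/4 kN·m
Load 3 — applied couple M₀=13 kN·m at a=8/5 m (b=L-a=12/5):
  M_3 = M₀x/L - M₀  [x>a] = 13·3/4 - 13 = -13/4 kN·m
Superposition: M = Σ M_i = 91/6 kN·m ≈ 15.166667 kN·m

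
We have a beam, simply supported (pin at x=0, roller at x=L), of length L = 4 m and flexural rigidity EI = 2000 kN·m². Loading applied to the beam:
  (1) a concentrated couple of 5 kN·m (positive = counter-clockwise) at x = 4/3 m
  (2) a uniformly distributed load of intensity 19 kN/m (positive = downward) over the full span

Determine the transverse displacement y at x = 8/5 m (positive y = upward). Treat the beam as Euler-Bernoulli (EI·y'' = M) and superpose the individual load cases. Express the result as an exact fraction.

Load 1 — applied couple M₀=5 kN·m at a=4/3 m (b=L-a=8/3):
  y_1 = (M₀x³/(6L)-M₀(x-a)²/2+C₁x)/EI  [x>a] with C₁=M₀(3b²-L²)/(6L)=10/9 = (5·(8/5)³/(6·4)-5·((8/5)-(4/3))²/2+(10/9)·(8/5))/2000 = 23/18750 m
Load 2 — uniform load w=19 kN/m over full span:
  y_2 = -wx(L³-2Lx²+x³)/(24EI) = -19·(8/5)·(4³-2·4·(8/5)²+(8/5)³)/(24·2000) = -2356/78125 m
Superposition: y = Σ y_i = -13561/468750 m ≈ -0.028930 m

y(8/5) = -13561/468750 m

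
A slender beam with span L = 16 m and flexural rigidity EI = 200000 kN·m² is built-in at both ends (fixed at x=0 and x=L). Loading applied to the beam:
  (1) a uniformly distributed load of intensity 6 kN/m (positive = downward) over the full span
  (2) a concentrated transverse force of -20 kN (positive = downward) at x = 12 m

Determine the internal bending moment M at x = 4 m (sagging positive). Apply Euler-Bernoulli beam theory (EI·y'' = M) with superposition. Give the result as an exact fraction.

Load 1 — uniform load w=6 kN/m over full span:
  M_1 = wLx/2 - wL²/12 - wx²/2 = 6·16·4/2 - 6·16²/12 - 6·4²/2 = 16 kN·m
Load 2 — point force P=-20 kN at a=12 m (b=L-a=4):
  M_2 = Pb²(3a+b)x/L³ - Pab²/L²  [x≤a] = (-20)·4²·(3·12+4)·4/16³ - (-20)·12·4²/16² = 5/2 kN·m
Superposition: M = Σ M_i = 37/2 kN·m ≈ 18.500000 kN·m

M(4) = 37/2 kN·m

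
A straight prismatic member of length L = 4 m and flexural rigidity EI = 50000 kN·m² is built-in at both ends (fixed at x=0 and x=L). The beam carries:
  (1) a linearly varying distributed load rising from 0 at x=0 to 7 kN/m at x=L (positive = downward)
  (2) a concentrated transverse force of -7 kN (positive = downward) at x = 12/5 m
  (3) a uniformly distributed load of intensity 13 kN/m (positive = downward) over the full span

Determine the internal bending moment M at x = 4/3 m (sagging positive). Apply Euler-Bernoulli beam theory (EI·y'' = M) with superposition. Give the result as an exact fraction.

Load 1 — triangular load w₀=7 kN/m (0→w₀ over full span):
  M_1 = 3w₀Lx/20 - w₀L²/30 - w₀x³/(6L) = 3·7·4·(4/3)/20 - 7·4²/30 - 7·(4/3)³/(6·4) = 476/405 kN·m
Load 2 — point force P=-7 kN at a=12/5 m (b=L-a=8/5):
  M_2 = Pb²(3a+b)x/L³ - Pab²/L²  [x≤a] = (-7)·(8/5)²·(3·(12/5)+(8/5))·(4/3)/4³ - (-7)·(12/5)·(8/5)²/4² = -224/375 kN·m
Load 3 — uniform load w=13 kN/m over full span:
  M_3 = wLx/2 - wL²/12 - wx²/2 = 13·4·(4/3)/2 - 13·4²/12 - 13·(4/3)²/2 = 52/9 kN·m
Superposition: M = Σ M_i = 64352/10125 kN·m ≈ 6.355753 kN·m

M(4/3) = 64352/10125 kN·m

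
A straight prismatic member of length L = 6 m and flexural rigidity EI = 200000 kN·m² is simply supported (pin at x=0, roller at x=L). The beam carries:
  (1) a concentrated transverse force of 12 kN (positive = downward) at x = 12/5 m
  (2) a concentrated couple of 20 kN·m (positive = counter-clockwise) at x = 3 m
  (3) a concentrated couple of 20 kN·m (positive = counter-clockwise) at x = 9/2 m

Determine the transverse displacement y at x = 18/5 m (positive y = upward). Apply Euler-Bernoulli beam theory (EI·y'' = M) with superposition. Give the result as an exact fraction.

Load 1 — point force P=12 kN at a=12/5 m (b=L-a=18/5):
  y_1 = -Pa(L-x)(2Lx-a²-x²)/(6LEI)  [x>a] = -12·(12/5)·(6-(18/5))·(2·6·(18/5)-(12/5)²-(18/5)²)/(6·6·200000) = -459/1953125 m
Load 2 — applied couple M₀=20 kN·m at a=3 m (b=L-a=3):
  y_2 = (M₀x³/(6L)-M₀(x-a)²/2+C₁x)/EI  [x>a] with C₁=M₀(3b²-L²)/(6L)=-5 = (20·(18/5)³/(6·6)-20·((18/5)-3)²/2+(-5)·(18/5))/200000 = 27/1250000 m
Load 3 — applied couple M₀=20 kN·m at a=9/2 m (b=L-a=3/2):
  y_3 = (M₀x³/(6L)+C₁x)/EI  [x≤a] with C₁=M₀(3b²-L²)/(6L)=-65/4 = (20·(18/5)³/(6·6)+(-65/4)·(18/5))/200000 = -1629/10000000 m
Superposition: y = Σ y_i = -94077/250000000 m ≈ -0.000376 m

y(18/5) = -94077/250000000 m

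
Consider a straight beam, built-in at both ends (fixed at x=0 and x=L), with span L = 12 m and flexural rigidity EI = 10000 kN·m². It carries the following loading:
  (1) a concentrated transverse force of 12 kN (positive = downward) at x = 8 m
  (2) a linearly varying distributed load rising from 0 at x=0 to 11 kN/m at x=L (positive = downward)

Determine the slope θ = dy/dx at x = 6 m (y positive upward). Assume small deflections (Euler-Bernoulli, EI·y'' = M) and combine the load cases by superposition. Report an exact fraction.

θ(6) = -179/100000 rad

Load 1 — point force P=12 kN at a=8 m (b=L-a=4):
  θ_1 = -Pb²x(2aL-(3a+b)x)/(2L³EI)  [x≤a] = -12·4²·6·(2·8·12-(3·8+4)·6)/(2·12³·10000) = -1/1250 rad
Load 2 — triangular load w₀=11 kN/m (0→w₀ over full span):
  θ_2 = -w₀(2x(L-x)(L-2x)(x+2L)+x²(L-x)²)/(120LEI) = -11·(2·6·(12-6)·(12-2·6)·(6+2·12)+6²·(12-6)²)/(120·12·10000) = -99/100000 rad
Superposition: θ = Σ θ_i = -179/100000 rad ≈ -0.001790 rad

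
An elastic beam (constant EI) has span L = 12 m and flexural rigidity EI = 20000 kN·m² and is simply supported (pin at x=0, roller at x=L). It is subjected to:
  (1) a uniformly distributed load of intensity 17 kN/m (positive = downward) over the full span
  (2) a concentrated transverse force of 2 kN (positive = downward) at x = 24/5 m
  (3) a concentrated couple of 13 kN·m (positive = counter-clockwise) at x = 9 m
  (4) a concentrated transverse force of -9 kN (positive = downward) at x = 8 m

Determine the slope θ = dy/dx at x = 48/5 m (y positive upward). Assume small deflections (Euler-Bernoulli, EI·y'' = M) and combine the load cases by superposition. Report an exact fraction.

θ(48/5) = 941507/20000000 rad

Load 1 — uniform load w=17 kN/m over full span:
  θ_1 = -w(L³-6Lx²+4x³)/(24EI) = -17·(12³-6·12·(48/5)²+4·(48/5)³)/(24·20000) = 15147/312500 rad
Load 2 — point force P=2 kN at a=24/5 m (b=L-a=36/5):
  θ_2 = -Pa(2L²-6Lx+3x²+a²)/(6LEI)  [x>a] = -2·(24/5)·(2·12²-6·12·(48/5)+3·(48/5)²+(24/5)²)/(6·12·20000) = 54/78125 rad
Load 3 — applied couple M₀=13 kN·m at a=9 m (b=L-a=3):
  θ_3 = (M₀x²/(2L)-M₀(x-a)+C₁)/EI  [x>a] with C₁=M₀(3b²-L²)/(6L)=-169/8 = (13·(48/5)²/(2·12)-13·((48/5)-9)+(-169/8))/20000 = 4199/4000000 rad
Load 4 — point force P=-9 kN at a=8 m (b=L-a=4):
  θ_4 = -Pa(2L²-6Lx+3x²+a²)/(6LEI)  [x>a] = -(-9)·8·(2·12²-6·12·(48/5)+3·(48/5)²+8²)/(6·12·20000) = -49/15625 rad
Superposition: θ = Σ θ_i = 941507/20000000 rad ≈ 0.047075 rad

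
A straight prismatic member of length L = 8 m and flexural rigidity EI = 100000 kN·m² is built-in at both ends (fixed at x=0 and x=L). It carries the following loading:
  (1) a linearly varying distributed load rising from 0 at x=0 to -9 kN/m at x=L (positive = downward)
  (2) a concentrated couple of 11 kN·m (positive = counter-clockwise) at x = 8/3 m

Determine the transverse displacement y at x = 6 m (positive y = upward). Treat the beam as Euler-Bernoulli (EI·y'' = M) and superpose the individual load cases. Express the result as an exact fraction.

y(6) = 3113/9000000 m

Load 1 — triangular load w₀=-9 kN/m (0→w₀ over full span):
  y_1 = -w₀x²(L-x)²(x+2L)/(120LEI) = -(-9)·6²·(8-6)²·(6+2·8)/(120·8·100000) = 297/1000000 m
Load 2 — applied couple M₀=11 kN·m at a=8/3 m (b=L-a=16/3):
  y_2 = (R_Ax³/6 - M_Ax²/2 - M₀(x-a)²/2)/EI  [x>a] with R_A=11/6, M_A=0 = ((11/6)·6³/6 - 0·6²/2 - 11·(6-(8/3))²/2)/100000 = 11/225000 m
Superposition: y = Σ y_i = 3113/9000000 m ≈ 0.000346 m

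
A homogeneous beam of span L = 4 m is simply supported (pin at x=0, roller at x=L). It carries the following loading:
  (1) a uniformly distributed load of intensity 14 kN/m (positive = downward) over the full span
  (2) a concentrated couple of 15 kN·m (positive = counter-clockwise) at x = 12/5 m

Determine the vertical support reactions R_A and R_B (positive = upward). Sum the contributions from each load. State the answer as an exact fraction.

R_A = 127/4 kN, R_B = 97/4 kN

Load 1 — uniform load w=14 kN/m over full span:
  R_A = wL/2 = 14·4/2 = 28 kN
  R_B = wL/2 = 14·4/2 = 28 kN
Load 2 — applied couple M₀=15 kN·m at a=12/5 m (b=L-a=8/5):
  R_A = M₀/L = 15/4 kN
  R_B = -M₀/L = -15/4 kN
Superposition: R_A = 127/4 kN, R_B = 97/4 kN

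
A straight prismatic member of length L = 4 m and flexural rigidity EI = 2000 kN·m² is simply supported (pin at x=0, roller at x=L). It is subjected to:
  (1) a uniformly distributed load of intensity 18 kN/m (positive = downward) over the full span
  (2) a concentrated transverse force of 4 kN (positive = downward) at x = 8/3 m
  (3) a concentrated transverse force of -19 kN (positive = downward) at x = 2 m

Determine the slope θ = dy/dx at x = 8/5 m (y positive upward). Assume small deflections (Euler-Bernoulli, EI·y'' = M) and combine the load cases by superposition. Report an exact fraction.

θ(8/5) = -89321/20250000 rad

Load 1 — uniform load w=18 kN/m over full span:
  θ_1 = -w(L³-6Lx²+4x³)/(24EI) = -18·(4³-6·4·(8/5)²+4·(8/5)³)/(24·2000) = -111/15625 rad
Load 2 — point force P=4 kN at a=8/3 m (b=L-a=4/3):
  θ_2 = -Pb(L²-b²-3x²)/(6LEI)  [x≤a] = -4·(4/3)·(4²-(4/3)²-3·(8/5)²)/(6·4·2000) = -184/253125 rad
Load 3 — point force P=-19 kN at a=2 m (b=L-a=2):
  θ_3 = -Pb(L²-b²-3x²)/(6LEI)  [x≤a] = -(-19)·2·(4²-2²-3·(8/5)²)/(6·4·2000) = 171/50000 rad
Superposition: θ = Σ θ_i = -89321/20250000 rad ≈ -0.004411 rad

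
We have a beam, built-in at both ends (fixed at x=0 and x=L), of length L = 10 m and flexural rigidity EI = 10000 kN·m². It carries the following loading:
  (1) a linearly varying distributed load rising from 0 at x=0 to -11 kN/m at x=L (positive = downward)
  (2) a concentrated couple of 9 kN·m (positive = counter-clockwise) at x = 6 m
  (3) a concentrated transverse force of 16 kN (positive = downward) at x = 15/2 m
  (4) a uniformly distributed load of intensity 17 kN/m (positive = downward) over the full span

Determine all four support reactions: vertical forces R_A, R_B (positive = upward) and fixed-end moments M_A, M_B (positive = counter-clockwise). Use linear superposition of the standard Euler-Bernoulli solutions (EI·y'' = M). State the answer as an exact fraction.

Load 1 — triangular load w₀=-11 kN/m (0→w₀ over full span):
  R_A = 3w₀L/20 = 3·(-11)·10/20 = -33/2 kN
  M_A = w₀L²/30 = (-11)·10²/30 = -110/3 kN·m
  R_B = 7w₀L/20 = 7·(-11)·10/20 = -77/2 kN
  M_B = -w₀L²/20 = -(-11)·10²/20 = 55 kN·m
Load 2 — applied couple M₀=9 kN·m at a=6 m (b=L-a=4):
  R_A = 6M₀ab/L³ = 6·9·6·4/10³ = 162/125 kN
  M_A = M₀b(2a-b)/L² = 9·4·(2·6-4)/10² = 72/25 kN·m
  R_B = -6M₀ab/L³ = -6·9·6·4/10³ = -162/125 kN
  M_B = M₀a(2b-a)/L² = 9·6·(2·4-6)/10² = 27/25 kN·m
Load 3 — point force P=16 kN at a=15/2 m (b=L-a=5/2):
  R_A = Pb²(3a+b)/L³ = 16·(5/2)²·(3·(15/2)+(5/2))/10³ = 5/2 kN
  M_A = Pab²/L² = 16·(15/2)·(5/2)²/10² = 15/2 kN·m
  R_B = Pa²(a+3b)/L³ = 16·(15/2)²·((15/2)+3·(5/2))/10³ = 27/2 kN
  M_B = -Pa²b/L² = -16·(15/2)²·(5/2)/10² = -45/2 kN·m
Load 4 — uniform load w=17 kN/m over full span:
  R_A = wL/2 = 17·10/2 = 85 kN
  M_A = wL²/12 = 17·10²/12 = 425/3 kN·m
  R_B = wL/2 = 17·10/2 = 85 kN
  M_B = -wL²/12 = -17·10²/12 = -425/3 kN·m
Superposition: R_A = 9037/125 kN, M_A = 5769/50 kN·m, R_B = 7338/125 kN, M_B = -16213/150 kN·m

R_A = 9037/125 kN, M_A = 5769/50 kN·m, R_B = 7338/125 kN, M_B = -16213/150 kN·m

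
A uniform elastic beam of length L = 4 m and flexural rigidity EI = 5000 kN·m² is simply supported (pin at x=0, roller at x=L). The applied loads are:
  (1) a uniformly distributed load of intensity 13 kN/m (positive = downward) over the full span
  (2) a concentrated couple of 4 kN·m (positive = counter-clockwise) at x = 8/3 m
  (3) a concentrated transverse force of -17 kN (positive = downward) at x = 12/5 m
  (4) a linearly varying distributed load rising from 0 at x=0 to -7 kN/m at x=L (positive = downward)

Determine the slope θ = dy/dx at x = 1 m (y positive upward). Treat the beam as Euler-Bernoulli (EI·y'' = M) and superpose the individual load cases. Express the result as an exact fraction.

Load 1 — uniform load w=13 kN/m over full span:
  θ_1 = -w(L³-6Lx²+4x³)/(24EI) = -13·(4³-6·4·1²+4·1³)/(24·5000) = -143/30000 rad
Load 2 — applied couple M₀=4 kN·m at a=8/3 m (b=L-a=4/3):
  θ_2 = (M₀x²/(2L)+C₁)/EI  [x≤a] with C₁=M₀(3b²-L²)/(6L)=-16/9 = (4·1²/(2·4)+(-16/9))/5000 = -23/90000 rad
Load 3 — point force P=-17 kN at a=12/5 m (b=L-a=8/5):
  θ_3 = -Pb(L²-b²-3x²)/(6LEI)  [x≤a] = -(-17)·(8/5)·(4²-(8/5)²-3·1²)/(6·4·5000) = 1479/625000 rad
Load 4 — triangular load w₀=-7 kN/m (0→w₀ over full span):
  θ_4 = -w₀(7L⁴-30L²x²+15x⁴)/(360LEI) = -(-7)·(7·4⁴-30·4²·1²+15·1⁴)/(360·4·5000) = 9289/7200000 rad
Superposition: θ = Σ θ_i = -81941/60000000 rad ≈ -0.001366 rad

θ(1) = -81941/60000000 rad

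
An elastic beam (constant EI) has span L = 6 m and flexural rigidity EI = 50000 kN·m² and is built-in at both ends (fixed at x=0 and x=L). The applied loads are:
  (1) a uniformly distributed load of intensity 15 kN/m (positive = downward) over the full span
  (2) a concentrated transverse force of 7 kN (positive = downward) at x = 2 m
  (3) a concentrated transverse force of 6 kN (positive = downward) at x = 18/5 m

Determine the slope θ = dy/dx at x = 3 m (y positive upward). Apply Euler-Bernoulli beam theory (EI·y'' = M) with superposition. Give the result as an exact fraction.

θ(3) = 227/37500000 rad

Load 1 — uniform load w=15 kN/m over full span:
  θ_1 = -wx(L-x)(L-2x)/(12EI) = -15·3·(6-3)·(6-2·3)/(12·50000) = 0 rad
Load 2 — point force P=7 kN at a=2 m (b=L-a=4):
  θ_2 = Pa²(L-x)(2bL-(3b+a)(L-x))/(2L³EI)  [x>a] = 7·2²·(6-3)·(2·4·6-(3·4+2)·(6-3))/(2·6³·50000) = 7/300000 rad
Load 3 — point force P=6 kN at a=18/5 m (b=L-a=12/5):
  θ_3 = -Pb²x(2aL-(3a+b)x)/(2L³EI)  [x≤a] = -6·(12/5)²·3·(2·(18/5)·6-(3·(18/5)+(12/5))·3)/(2·6³·50000) = -27/1562500 rad
Superposition: θ = Σ θ_i = 227/37500000 rad ≈ 0.000006 rad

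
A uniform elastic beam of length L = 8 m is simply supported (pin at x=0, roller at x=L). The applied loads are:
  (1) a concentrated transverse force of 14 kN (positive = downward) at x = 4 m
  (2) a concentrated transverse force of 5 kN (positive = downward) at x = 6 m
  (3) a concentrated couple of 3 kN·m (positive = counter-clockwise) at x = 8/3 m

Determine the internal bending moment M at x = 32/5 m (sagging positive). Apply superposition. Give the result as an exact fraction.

Load 1 — point force P=14 kN at a=4 m (b=L-a=4):
  M_1 = Pa(L-x)/L  [x>a] = 14·4·(8-(32/5))/8 = 56/5 kN·m
Load 2 — point force P=5 kN at a=6 m (b=L-a=2):
  M_2 = Pa(L-x)/L  [x>a] = 5·6·(8-(32/5))/8 = 6 kN·m
Load 3 — applied couple M₀=3 kN·m at a=8/3 m (b=L-a=16/3):
  M_3 = M₀x/L - M₀  [x>a] = 3·(32/5)/8 - 3 = -3/5 kN·m
Superposition: M = Σ M_i = 83/5 kN·m ≈ 16.600000 kN·m

M(32/5) = 83/5 kN·m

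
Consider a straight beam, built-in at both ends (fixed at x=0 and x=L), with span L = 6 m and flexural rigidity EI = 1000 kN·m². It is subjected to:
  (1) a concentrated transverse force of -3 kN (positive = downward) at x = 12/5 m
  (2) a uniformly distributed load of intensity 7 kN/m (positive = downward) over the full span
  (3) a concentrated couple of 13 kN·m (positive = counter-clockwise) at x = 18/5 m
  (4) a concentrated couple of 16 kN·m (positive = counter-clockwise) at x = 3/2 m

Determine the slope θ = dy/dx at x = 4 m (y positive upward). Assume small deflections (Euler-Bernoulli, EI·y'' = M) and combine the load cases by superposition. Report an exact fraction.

Load 1 — point force P=-3 kN at a=12/5 m (b=L-a=18/5):
  θ_1 = Pa²(L-x)(2bL-(3b+a)(L-x))/(2L³EI)  [x>a] = (-3)·(12/5)²·(6-4)·(2·(18/5)·6-(3·(18/5)+(12/5))·(6-4))/(2·6³·1000) = -21/15625 rad
Load 2 — uniform load w=7 kN/m over full span:
  θ_2 = -wx(L-x)(L-2x)/(12EI) = -7·4·(6-4)·(6-2·4)/(12·1000) = 7/750 rad
Load 3 — applied couple M₀=13 kN·m at a=18/5 m (b=L-a=12/5):
  θ_3 = (R_Ax²/2 - M_Ax - M₀(x-a))/EI  [x>a] with R_A=78/25, M_A=104/25 = ((78/25)·4²/2 - (104/25)·4 - 13·(4-(18/5)))/1000 = 39/12500 rad
Load 4 — applied couple M₀=16 kN·m at a=3/2 m (b=L-a=9/2):
  θ_4 = (R_Ax²/2 - M_Ax - M₀(x-a))/EI  [x>a] with R_A=3, M_A=-3 = (3·4²/2 - (-3)·4 - 16·(4-(3/2)))/1000 = -1/250 rad
Superposition: θ = Σ θ_i = 1333/187500 rad ≈ 0.007109 rad

θ(4) = 1333/187500 rad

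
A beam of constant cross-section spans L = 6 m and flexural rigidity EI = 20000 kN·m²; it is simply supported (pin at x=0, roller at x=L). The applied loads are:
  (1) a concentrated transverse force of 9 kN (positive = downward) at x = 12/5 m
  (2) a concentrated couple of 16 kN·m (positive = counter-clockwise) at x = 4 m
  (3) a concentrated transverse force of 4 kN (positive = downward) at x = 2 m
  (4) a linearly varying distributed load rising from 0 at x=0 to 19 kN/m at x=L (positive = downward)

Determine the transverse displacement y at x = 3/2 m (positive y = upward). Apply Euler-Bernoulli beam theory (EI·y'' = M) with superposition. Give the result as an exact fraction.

y(3/2) = -31413643/3840000000 m

Load 1 — point force P=9 kN at a=12/5 m (b=L-a=18/5):
  y_1 = -Pbx(L²-b²-x²)/(6LEI)  [x≤a] = -9·(18/5)·(3/2)·(6²-(18/5)²-(3/2)²)/(6·6·20000) = -56133/40000000 m
Load 2 — applied couple M₀=16 kN·m at a=4 m (b=L-a=2):
  y_2 = (M₀x³/(6L)+C₁x)/EI  [x≤a] with C₁=M₀(3b²-L²)/(6L)=-32/3 = (16·(3/2)³/(6·6)+(-32/3)·(3/2))/20000 = -29/40000 m
Load 3 — point force P=4 kN at a=2 m (b=L-a=4):
  y_3 = -Pbx(L²-b²-x²)/(6LEI)  [x≤a] = -4·4·(3/2)·(6²-4²-(3/2)²)/(6·6·20000) = -71/120000 m
Load 4 — triangular load w₀=19 kN/m (0→w₀ over full span):
  y_4 = -w₀x(7L⁴-10L²x²+3x⁴)/(360LEI) = -19·(3/2)·(7·6⁴-10·6²·(3/2)²+3·(3/2)⁴)/(360·6·20000) = -55917/10240000 m
Superposition: y = Σ y_i = -31413643/3840000000 m ≈ -0.008181 m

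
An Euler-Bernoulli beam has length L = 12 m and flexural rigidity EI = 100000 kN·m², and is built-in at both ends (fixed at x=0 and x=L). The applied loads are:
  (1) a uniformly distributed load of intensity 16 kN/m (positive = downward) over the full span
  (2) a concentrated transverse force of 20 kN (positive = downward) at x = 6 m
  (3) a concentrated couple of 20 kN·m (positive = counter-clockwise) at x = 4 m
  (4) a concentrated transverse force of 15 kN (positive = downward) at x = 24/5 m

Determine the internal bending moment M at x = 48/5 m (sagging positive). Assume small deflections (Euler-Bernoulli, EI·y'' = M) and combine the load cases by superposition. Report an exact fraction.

Load 1 — uniform load w=16 kN/m over full span:
  M_1 = wLx/2 - wL²/12 - wx²/2 = 16·12·(48/5)/2 - 16·12²/12 - 16·(48/5)²/2 = -192/25 kN·m
Load 2 — point force P=20 kN at a=6 m (b=L-a=6):
  M_2 = Pa²(a+3b)(L-x)/L³ - Pa²b/L²  [x>a] = 20·6²·(6+3·6)·(12-(48/5))/12³ - 20·6²·6/12² = -6 kN·m
Load 3 — applied couple M₀=20 kN·m at a=4 m (b=L-a=8):
  M_3 = R_Ax - M_A - M₀  [x>a] with R_A=20/9, M_A=0 = (20/9)·(48/5) - 0 - 20 = 4/3 kN·m
Load 4 — point force P=15 kN at a=24/5 m (b=L-a=36/5):
  M_4 = Pa²(a+3b)(L-x)/L³ - Pa²b/L²  [x>a] = 15·(24/5)²·((24/5)+3·(36/5))·(12-(48/5))/12³ - 15·(24/5)²·(36/5)/12² = -576/125 kN·m
Superposition: M = Σ M_i = -6358/375 kN·m ≈ -16.954667 kN·m

M(48/5) = -6358/375 kN·m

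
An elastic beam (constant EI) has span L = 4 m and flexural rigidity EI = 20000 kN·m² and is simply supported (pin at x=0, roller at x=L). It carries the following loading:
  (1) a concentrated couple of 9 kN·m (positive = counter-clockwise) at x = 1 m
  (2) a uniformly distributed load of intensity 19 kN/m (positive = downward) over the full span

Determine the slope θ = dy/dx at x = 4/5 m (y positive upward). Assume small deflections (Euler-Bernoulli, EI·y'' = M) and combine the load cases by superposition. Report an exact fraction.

θ(4/5) = -35283/20000000 rad

Load 1 — applied couple M₀=9 kN·m at a=1 m (b=L-a=3):
  θ_1 = (M₀x²/(2L)+C₁)/EI  [x≤a] with C₁=M₀(3b²-L²)/(6L)=33/8 = (9·(4/5)²/(2·4)+(33/8))/20000 = 969/4000000 rad
Load 2 — uniform load w=19 kN/m over full span:
  θ_2 = -w(L³-6Lx²+4x³)/(24EI) = -19·(4³-6·4·(4/5)²+4·(4/5)³)/(24·20000) = -627/312500 rad
Superposition: θ = Σ θ_i = -35283/20000000 rad ≈ -0.001764 rad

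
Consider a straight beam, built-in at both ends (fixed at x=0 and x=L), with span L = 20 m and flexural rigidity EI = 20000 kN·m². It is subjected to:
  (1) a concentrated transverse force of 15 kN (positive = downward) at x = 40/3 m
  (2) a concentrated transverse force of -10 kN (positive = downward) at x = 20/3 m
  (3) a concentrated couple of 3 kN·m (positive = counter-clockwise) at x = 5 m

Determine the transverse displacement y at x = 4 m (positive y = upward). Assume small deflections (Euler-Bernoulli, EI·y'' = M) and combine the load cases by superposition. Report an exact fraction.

Load 1 — point force P=15 kN at a=40/3 m (b=L-a=20/3):
  y_1 = -Pb²x²(3aL-(3a+b)x)/(6L³EI)  [x≤a] = -15·(20/3)²·4²·(3·(40/3)·20-(3·(40/3)+(20/3))·4)/(6·20³·20000) = -23/3375 m
Load 2 — point force P=-10 kN at a=20/3 m (b=L-a=40/3):
  y_2 = -Pb²x²(3aL-(3a+b)x)/(6L³EI)  [x≤a] = -(-10)·(40/3)²·4²·(3·(20/3)·20-(3·(20/3)+(40/3))·4)/(6·20³·20000) = 16/2025 m
Load 3 — applied couple M₀=3 kN·m at a=5 m (b=L-a=15):
  y_3 = (R_Ax³/6 - M_Ax²/2)/EI  [x≤a] with R_A=27/160, M_A=-9/16 = ((27/160)·4³/6 - (-9/16)·4²/2)/20000 = 63/200000 m
Superposition: y = Σ y_i = 22703/16200000 m ≈ 0.001401 m

y(4) = 22703/16200000 m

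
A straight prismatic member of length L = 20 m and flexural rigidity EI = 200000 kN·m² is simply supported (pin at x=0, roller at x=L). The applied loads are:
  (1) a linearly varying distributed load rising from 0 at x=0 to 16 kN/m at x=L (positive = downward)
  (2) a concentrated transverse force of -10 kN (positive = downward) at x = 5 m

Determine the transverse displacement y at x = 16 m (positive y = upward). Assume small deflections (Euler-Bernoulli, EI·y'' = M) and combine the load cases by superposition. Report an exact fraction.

y(16) = -735413/15000000 m

Load 1 — triangular load w₀=16 kN/m (0→w₀ over full span):
  y_1 = -w₀x(7L⁴-10L²x²+3x⁴)/(360LEI) = -16·16·(7·20⁴-10·20²·16²+3·16⁴)/(360·20·200000) = -4064/78125 m
Load 2 — point force P=-10 kN at a=5 m (b=L-a=15):
  y_2 = -Pa(L-x)(2Lx-a²-x²)/(6LEI)  [x>a] = -(-10)·5·(20-16)·(2·20·16-5²-16²)/(6·20·200000) = 359/120000 m
Superposition: y = Σ y_i = -735413/15000000 m ≈ -0.049028 m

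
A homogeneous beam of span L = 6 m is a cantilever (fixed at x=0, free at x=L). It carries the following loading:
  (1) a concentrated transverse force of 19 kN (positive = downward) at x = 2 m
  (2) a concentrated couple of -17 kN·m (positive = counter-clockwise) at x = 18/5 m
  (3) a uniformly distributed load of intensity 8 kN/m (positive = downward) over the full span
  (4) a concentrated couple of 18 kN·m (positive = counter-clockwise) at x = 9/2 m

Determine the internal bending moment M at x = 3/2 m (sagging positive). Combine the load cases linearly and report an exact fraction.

Load 1 — point force P=19 kN at a=2 m (b=L-a=4):
  M_1 = -P(a-x)  [x≤a] = -19·(2-(3/2)) = -19/2 kN·m
Load 2 — applied couple M₀=-17 kN·m at a=18/5 m (b=L-a=12/5):
  M_2 = M₀  [x≤a] = (-17) = -17 kN·m
Load 3 — uniform load w=8 kN/m over full span:
  M_3 = -w(L-x)²/2 = -8·(6-(3/2))²/2 = -81 kN·m
Load 4 — applied couple M₀=18 kN·m at a=9/2 m (b=L-a=3/2):
  M_4 = M₀  [x≤a] = 18 = 18 kN·m
Superposition: M = Σ M_i = -179/2 kN·m ≈ -89.500000 kN·m

M(3/2) = -179/2 kN·m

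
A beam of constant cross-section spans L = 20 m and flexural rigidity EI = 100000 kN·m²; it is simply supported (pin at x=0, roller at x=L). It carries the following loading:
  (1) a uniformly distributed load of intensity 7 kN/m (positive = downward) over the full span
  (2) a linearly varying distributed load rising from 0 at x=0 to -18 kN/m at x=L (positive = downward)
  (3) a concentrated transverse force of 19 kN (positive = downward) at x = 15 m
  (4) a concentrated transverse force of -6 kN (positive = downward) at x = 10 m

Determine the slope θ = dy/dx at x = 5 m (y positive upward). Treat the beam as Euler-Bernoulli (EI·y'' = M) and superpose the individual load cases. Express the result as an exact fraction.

Load 1 — uniform load w=7 kN/m over full span:
  θ_1 = -w(L³-6Lx²+4x³)/(24EI) = -7·(20³-6·20·5²+4·5³)/(24·100000) = -77/4800 rad
Load 2 — triangular load w₀=-18 kN/m (0→w₀ over full span):
  θ_2 = -w₀(7L⁴-30L²x²+15x⁴)/(360LEI) = -(-18)·(7·20⁴-30·20²·5²+15·5⁴)/(360·20·100000) = 1327/64000 rad
Load 3 — point force P=19 kN at a=15 m (b=L-a=5):
  θ_3 = -Pb(L²-b²-3x²)/(6LEI)  [x≤a] = -19·5·(20²-5²-3·5²)/(6·20·100000) = -19/8000 rad
Load 4 — point force P=-6 kN at a=10 m (b=L-a=10):
  θ_4 = -Pb(L²-b²-3x²)/(6LEI)  [x≤a] = -(-6)·10·(20²-10²-3·5²)/(6·20·100000) = 9/8000 rad
Superposition: θ = Σ θ_i = 661/192000 rad ≈ 0.003443 rad

θ(5) = 661/192000 rad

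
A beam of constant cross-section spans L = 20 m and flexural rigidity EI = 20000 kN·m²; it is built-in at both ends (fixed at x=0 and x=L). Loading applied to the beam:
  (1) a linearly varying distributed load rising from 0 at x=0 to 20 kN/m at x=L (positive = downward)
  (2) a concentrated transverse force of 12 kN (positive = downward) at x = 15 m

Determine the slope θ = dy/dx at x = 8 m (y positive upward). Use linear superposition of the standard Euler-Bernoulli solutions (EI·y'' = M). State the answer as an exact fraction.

θ(8) = -207/10000 rad

Load 1 — triangular load w₀=20 kN/m (0→w₀ over full span):
  θ_1 = -w₀(2x(L-x)(L-2x)(x+2L)+x²(L-x)²)/(120LEI) = -20·(2·8·(20-8)·(20-2·8)·(8+2·20)+8²·(20-8)²)/(120·20·20000) = -12/625 rad
Load 2 — point force P=12 kN at a=15 m (b=L-a=5):
  θ_2 = -Pb²x(2aL-(3a+b)x)/(2L³EI)  [x≤a] = -12·5²·8·(2·15·20-(3·15+5)·8)/(2·20³·20000) = -3/2000 rad
Superposition: θ = Σ θ_i = -207/10000 rad ≈ -0.020700 rad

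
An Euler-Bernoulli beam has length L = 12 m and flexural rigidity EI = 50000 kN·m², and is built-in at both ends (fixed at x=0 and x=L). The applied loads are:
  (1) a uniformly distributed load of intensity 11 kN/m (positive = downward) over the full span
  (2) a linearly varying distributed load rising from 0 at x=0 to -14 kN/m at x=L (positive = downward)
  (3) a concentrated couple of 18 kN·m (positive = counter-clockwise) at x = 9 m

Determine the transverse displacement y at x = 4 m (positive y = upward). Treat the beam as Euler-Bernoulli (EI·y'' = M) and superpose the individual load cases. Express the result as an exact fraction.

Load 1 — uniform load w=11 kN/m over full span:
  y_1 = -wx²(L-x)²/(24EI) = -11·4²·(12-4)²/(24·50000) = -88/9375 m
Load 2 — triangular load w₀=-14 kN/m (0→w₀ over full span):
  y_2 = -w₀x²(L-x)²(x+2L)/(120LEI) = -(-14)·4²·(12-4)²·(4+2·12)/(120·12·50000) = 784/140625 m
Load 3 — applied couple M₀=18 kN·m at a=9 m (b=L-a=3):
  y_3 = (R_Ax³/6 - M_Ax²/2)/EI  [x≤a] with R_A=27/16, M_A=45/8 = ((27/16)·4³/6 - (45/8)·4²/2)/50000 = -27/50000 m
Superposition: y = Σ y_i = -9791/2250000 m ≈ -0.004352 m

y(4) = -9791/2250000 m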